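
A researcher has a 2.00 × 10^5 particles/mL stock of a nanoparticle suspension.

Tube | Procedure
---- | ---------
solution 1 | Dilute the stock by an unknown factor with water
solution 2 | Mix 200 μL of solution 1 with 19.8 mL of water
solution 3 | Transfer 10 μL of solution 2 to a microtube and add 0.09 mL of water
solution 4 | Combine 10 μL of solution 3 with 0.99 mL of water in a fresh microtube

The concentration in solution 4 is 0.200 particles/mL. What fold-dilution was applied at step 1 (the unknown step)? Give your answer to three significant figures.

10.0-fold

Step 1: unknown factor x
Step 2: 200 μL + 19.8 mL = 20000 μL total → factor 20000/200 = 100
Step 3: 10 μL + 0.09 mL = 100 μL total → factor 100/10 = 10
Step 4: 10 μL + 0.99 mL = 1000 μL total → factor 1000/10 = 100
Product of known-step factors = 1 × 10^5
Overall factor = 2.00 × 10^5 particles/mL / (0.200 particles/mL) = 1 × 10^6
x = 1 × 10^6 / 1 × 10^5 = 10.0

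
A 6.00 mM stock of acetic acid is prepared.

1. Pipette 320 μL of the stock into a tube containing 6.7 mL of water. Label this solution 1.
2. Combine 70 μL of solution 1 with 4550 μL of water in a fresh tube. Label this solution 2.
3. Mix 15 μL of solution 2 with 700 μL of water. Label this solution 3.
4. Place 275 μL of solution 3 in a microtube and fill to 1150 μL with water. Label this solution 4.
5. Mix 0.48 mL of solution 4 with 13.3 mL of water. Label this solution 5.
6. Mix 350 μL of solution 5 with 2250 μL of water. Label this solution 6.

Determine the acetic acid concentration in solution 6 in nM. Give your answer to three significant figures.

Step 1: 320 μL + 6.7 mL = 7020 μL total → factor 7020/320 = 21.938
Step 2: 70 μL + 4550 μL = 4620 μL total → factor 4620/70 = 66
Step 3: 15 μL + 700 μL = 715 μL total → factor 715/15 = 47.667
Step 4: 275 μL brought to 1150 μL → factor 1150/275 = 4.1818
Step 5: 0.48 mL + 13.3 mL = 13.78 mL total → factor 13.78/0.48 = 28.708
Step 6: 350 μL + 2250 μL = 2600 μL total → factor 2600/350 = 7.4286
Overall dilution factor = 21.938 × 66 × 47.667 × 4.1818 × 28.708 × 7.4286 = 6.1549 × 10^7
Final = 6.00 mM / 6.1549 × 10^7 = 9.748 × 10^-8 mM = 0.0975 nM

0.0975 nM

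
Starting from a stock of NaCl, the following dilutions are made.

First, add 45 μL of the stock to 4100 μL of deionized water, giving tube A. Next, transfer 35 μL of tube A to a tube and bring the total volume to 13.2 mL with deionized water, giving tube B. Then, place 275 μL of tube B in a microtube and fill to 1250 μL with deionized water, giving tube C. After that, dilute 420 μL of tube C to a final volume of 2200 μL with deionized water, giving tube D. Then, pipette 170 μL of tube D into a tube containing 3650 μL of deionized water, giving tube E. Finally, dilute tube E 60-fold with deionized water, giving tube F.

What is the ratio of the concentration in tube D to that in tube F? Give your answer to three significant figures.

1.35 × 10^3

Step 1: 45 μL + 4100 μL = 4145 μL total → factor 4145/45 = 92.111
Step 2: 35 μL brought to 13.2 mL → factor 13200/35 = 377.14
Step 3: 275 μL brought to 1250 μL → factor 1250/275 = 4.5455
Step 4: 420 μL brought to 2200 μL → factor 2200/420 = 5.2381
Step 5: 170 μL + 3650 μL = 3820 μL total → factor 3820/170 = 22.471
Step 6: 60-fold → factor 60
Dilution factor to tube D = 8.2712 × 10^5; to tube F = 1.1152 × 10^9
[tube D]/[tube F] = (factor to tube F)/(factor to tube D) = 1.1152 × 10^9/8.2712 × 10^5 = 1.35 × 10^3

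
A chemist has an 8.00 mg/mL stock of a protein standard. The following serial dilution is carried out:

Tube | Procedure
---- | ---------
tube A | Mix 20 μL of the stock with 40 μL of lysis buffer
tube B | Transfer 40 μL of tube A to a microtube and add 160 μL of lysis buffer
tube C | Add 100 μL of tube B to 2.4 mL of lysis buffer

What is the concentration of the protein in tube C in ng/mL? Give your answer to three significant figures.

Step 1: 20 μL + 40 μL = 60 μL total → factor 60/20 = 3
Step 2: 40 μL + 160 μL = 200 μL total → factor 200/40 = 5
Step 3: 100 μL + 2.4 mL = 2500 μL total → factor 2500/100 = 25
Overall dilution factor = 3 × 5 × 25 = 375
Final = 8.00 mg/mL / 375 = 0.02133 mg/mL = 2.13 × 10^4 ng/mL

2.13 × 10^4 ng/mL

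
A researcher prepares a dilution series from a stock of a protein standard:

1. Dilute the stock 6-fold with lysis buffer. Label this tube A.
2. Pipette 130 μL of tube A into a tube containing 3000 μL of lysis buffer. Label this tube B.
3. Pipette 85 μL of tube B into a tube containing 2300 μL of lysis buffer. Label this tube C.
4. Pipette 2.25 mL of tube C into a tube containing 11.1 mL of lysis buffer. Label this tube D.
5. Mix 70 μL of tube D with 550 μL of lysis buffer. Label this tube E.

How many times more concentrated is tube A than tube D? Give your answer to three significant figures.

4.01 × 10^3

Step 1: 6-fold → factor 6
Step 2: 130 μL + 3000 μL = 3130 μL total → factor 3130/130 = 24.077
Step 3: 85 μL + 2300 μL = 2385 μL total → factor 2385/85 = 28.059
Step 4: 2.25 mL + 11.1 mL = 13.35 mL total → factor 13.35/2.25 = 5.9333
Dilution factor to tube A = 6; to tube D = 24050
[tube A]/[tube D] = (factor to tube D)/(factor to tube A) = 24050/6 = 4.01 × 10^3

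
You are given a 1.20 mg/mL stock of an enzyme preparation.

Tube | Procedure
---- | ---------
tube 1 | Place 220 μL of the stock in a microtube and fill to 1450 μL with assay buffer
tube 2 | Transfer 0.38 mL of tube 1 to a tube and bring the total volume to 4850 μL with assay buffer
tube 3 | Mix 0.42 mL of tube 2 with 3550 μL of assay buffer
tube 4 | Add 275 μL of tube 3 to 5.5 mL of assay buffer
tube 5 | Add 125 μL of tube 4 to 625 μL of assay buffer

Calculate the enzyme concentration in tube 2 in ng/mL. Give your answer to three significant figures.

1.43 × 10^4 ng/mL

Step 1: 220 μL brought to 1450 μL → factor 1450/220 = 6.5909
Step 2: 0.38 mL brought to 4850 μL → factor 4.85/0.38 = 12.763
Dilution factor through tube 2 = 6.5909 × 12.763 = 84.121
[tube 2] = 1.20 mg/mL / 84.121 = 0.01427 mg/mL = 1.43 × 10^4 ng/mL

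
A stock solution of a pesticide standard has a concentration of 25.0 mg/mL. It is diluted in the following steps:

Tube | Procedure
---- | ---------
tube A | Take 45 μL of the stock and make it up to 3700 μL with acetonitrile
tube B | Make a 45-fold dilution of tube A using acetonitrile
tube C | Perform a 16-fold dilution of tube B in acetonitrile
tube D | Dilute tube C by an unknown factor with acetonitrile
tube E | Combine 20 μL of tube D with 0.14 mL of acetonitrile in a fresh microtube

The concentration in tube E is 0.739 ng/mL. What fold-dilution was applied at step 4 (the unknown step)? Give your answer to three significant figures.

71.4-fold

Step 1: 45 μL brought to 3700 μL → factor 3700/45 = 82.222
Step 2: 45-fold → factor 45
Step 3: 16-fold → factor 16
Step 4: unknown factor x
Step 5: 20 μL + 0.14 mL = 160 μL total → factor 160/20 = 8
Product of known-step factors = 4.736 × 10^5
Overall factor = 25.0 mg/mL / (0.739 ng/mL) = 3.3829 × 10^7
x = 3.3829 × 10^7 / 4.736 × 10^5 = 71.4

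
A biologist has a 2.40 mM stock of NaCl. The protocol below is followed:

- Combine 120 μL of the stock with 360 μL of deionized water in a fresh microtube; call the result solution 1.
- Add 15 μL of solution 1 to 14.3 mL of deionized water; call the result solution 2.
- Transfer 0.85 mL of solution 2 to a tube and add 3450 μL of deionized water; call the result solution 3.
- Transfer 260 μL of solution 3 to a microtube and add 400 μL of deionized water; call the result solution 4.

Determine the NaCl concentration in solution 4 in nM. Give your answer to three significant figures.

Step 1: 120 μL + 360 μL = 480 μL total → factor 480/120 = 4
Step 2: 15 μL + 14.3 mL = 14315 μL total → factor 14315/15 = 954.33
Step 3: 0.85 mL + 3450 μL = 4.3 mL total → factor 4.3/0.85 = 5.0588
Step 4: 260 μL + 400 μL = 660 μL total → factor 660/260 = 2.5385
Overall dilution factor = 4 × 954.33 × 5.0588 × 2.5385 = 49021
Final = 2.40 mM / 49021 = 4.896 × 10^-5 mM = 49.0 nM

49.0 nM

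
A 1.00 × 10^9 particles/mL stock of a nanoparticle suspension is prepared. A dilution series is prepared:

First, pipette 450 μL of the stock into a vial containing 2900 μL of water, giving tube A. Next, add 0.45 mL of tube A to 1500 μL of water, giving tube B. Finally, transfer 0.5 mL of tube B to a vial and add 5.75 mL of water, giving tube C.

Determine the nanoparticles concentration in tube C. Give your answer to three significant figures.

Step 1: 450 μL + 2900 μL = 3350 μL total → factor 3350/450 = 7.4444
Step 2: 0.45 mL + 1500 μL = 1.95 mL total → factor 1.95/0.45 = 4.3333
Step 3: 0.5 mL + 5.75 mL = 6.25 mL total → factor 6.25/0.5 = 12.5
Overall dilution factor = 7.4444 × 4.3333 × 12.5 = 403.24
Final = 1.00 × 10^9 particles/mL / 403.24 = 2.48 × 10^6 particles/mL

2.48 × 10^6 particles/mL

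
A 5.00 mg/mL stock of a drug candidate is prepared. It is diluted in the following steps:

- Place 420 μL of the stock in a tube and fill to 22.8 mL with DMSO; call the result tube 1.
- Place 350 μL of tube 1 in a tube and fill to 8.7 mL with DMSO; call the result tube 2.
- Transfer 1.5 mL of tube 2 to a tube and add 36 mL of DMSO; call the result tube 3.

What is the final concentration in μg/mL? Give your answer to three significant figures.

0.148 μg/mL

Step 1: 420 μL brought to 22.8 mL → factor 22800/420 = 54.286
Step 2: 350 μL brought to 8.7 mL → factor 8700/350 = 24.857
Step 3: 1.5 mL + 36 mL = 37.5 mL total → factor 37.5/1.5 = 25
Overall dilution factor = 54.286 × 24.857 × 25 = 33735
Final = 5.00 mg/mL / 33735 = 0.0001482 mg/mL = 0.148 μg/mL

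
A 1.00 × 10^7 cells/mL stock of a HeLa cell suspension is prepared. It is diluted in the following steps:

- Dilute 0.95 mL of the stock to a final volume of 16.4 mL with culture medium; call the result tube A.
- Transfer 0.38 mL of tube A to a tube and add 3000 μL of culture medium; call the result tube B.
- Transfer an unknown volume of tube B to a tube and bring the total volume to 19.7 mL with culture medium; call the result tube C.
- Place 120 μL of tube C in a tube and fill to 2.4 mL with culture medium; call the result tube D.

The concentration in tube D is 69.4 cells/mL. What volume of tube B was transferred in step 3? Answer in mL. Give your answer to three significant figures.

Step 1: 0.95 mL brought to 16.4 mL → factor 16.4/0.95 = 17.263
Step 2: 0.38 mL + 3000 μL = 3.38 mL total → factor 3.38/0.38 = 8.8947
Step 3: v brought to 19.7 mL → factor = 19.7 mL/v
Step 4: 120 μL brought to 2.4 mL → factor 2400/120 = 20
Product of known-step factors = 3071
Overall factor = 1.00 × 10^7 cells/mL / (69.4 cells/mL) = 1.4409 × 10^5
Step-3 factor = 1.4409 × 10^5 / 3071 = 46.92
v = 19.7 mL / 46.92 = 0.420 mL

0.420 mL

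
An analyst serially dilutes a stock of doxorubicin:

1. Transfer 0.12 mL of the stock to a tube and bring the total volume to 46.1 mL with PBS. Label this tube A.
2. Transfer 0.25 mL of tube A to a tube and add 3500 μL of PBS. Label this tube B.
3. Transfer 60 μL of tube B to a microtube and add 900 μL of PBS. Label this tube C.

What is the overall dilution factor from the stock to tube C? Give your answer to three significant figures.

9.22 × 10^4

Step 1: 0.12 mL brought to 46.1 mL → factor 46.1/0.12 = 384.17
Step 2: 0.25 mL + 3500 μL = 3.75 mL total → factor 3.75/0.25 = 15
Step 3: 60 μL + 900 μL = 960 μL total → factor 960/60 = 16
Overall dilution factor = 384.17 × 15 × 16 = 92200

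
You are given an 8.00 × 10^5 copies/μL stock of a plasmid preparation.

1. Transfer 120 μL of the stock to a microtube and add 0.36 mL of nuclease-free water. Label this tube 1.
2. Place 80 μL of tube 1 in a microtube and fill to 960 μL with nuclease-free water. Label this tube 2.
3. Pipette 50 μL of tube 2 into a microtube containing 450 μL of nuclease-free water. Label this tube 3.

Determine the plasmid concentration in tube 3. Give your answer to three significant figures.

Step 1: 120 μL + 0.36 mL = 480 μL total → factor 480/120 = 4
Step 2: 80 μL brought to 960 μL → factor 960/80 = 12
Step 3: 50 μL + 450 μL = 500 μL total → factor 500/50 = 10
Overall dilution factor = 4 × 12 × 10 = 480
Final = 8.00 × 10^5 copies/μL / 480 = 1.67 × 10^3 copies/μL

1.67 × 10^3 copies/μL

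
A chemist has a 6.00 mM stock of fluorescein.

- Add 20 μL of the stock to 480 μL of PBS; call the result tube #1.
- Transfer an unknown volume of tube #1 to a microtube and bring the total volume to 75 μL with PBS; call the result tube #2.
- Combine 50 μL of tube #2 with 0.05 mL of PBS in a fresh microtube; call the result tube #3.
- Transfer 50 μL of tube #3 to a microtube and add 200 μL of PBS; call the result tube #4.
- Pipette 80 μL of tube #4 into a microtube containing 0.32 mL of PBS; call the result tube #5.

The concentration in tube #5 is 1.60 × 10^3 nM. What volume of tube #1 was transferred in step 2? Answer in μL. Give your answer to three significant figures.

25.0 μL

Step 1: 20 μL + 480 μL = 500 μL total → factor 500/20 = 25
Step 2: v brought to 75 μL → factor = 75 μL/v
Step 3: 50 μL + 0.05 mL = 100 μL total → factor 100/50 = 2
Step 4: 50 μL + 200 μL = 250 μL total → factor 250/50 = 5
Step 5: 80 μL + 0.32 mL = 400 μL total → factor 400/80 = 5
Product of known-step factors = 1250
Overall factor = 6.00 mM / (1.60 × 10^3 nM) = 3750
Step-2 factor = 3750 / 1250 = 3
v = 75 μL / 3 = 25.0 μL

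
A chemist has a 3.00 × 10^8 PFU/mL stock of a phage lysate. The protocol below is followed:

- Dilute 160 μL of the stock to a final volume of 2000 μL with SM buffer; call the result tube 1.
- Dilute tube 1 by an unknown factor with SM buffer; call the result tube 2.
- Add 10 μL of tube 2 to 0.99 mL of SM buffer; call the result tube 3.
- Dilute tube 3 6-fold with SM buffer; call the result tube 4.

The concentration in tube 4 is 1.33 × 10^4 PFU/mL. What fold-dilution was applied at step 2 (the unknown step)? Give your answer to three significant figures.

3.01-fold

Step 1: 160 μL brought to 2000 μL → factor 2000/160 = 12.5
Step 2: unknown factor x
Step 3: 10 μL + 0.99 mL = 1000 μL total → factor 1000/10 = 100
Step 4: 6-fold → factor 6
Product of known-step factors = 7500
Overall factor = 3.00 × 10^8 PFU/mL / (1.33 × 10^4 PFU/mL) = 22556
x = 22556 / 7500 = 3.01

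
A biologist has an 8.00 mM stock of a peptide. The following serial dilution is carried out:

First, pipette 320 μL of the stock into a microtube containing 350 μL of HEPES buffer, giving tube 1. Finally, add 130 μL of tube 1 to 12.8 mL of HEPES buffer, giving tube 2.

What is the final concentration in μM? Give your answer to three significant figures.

Step 1: 320 μL + 350 μL = 670 μL total → factor 670/320 = 2.0938
Step 2: 130 μL + 12.8 mL = 12930 μL total → factor 12930/130 = 99.462
Overall dilution factor = 2.0938 × 99.462 = 208.25
Final = 8.00 mM / 208.25 = 0.03842 mM = 38.4 μM

38.4 μM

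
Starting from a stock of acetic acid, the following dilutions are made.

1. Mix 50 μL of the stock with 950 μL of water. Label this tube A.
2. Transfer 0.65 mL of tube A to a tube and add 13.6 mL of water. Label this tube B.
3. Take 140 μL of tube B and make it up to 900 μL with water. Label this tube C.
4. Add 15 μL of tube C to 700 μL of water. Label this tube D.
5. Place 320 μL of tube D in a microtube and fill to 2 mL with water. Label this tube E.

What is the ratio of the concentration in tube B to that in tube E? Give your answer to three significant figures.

Step 1: 50 μL + 950 μL = 1000 μL total → factor 1000/50 = 20
Step 2: 0.65 mL + 13.6 mL = 14.25 mL total → factor 14.25/0.65 = 21.923
Step 3: 140 μL brought to 900 μL → factor 900/140 = 6.4286
Step 4: 15 μL + 700 μL = 715 μL total → factor 715/15 = 47.667
Step 5: 320 μL brought to 2 mL → factor 2000/320 = 6.25
Dilution factor to tube B = 438.46; to tube E = 8.3973 × 10^5
[tube B]/[tube E] = (factor to tube E)/(factor to tube B) = 8.3973 × 10^5/438.46 = 1.92 × 10^3

1.92 × 10^3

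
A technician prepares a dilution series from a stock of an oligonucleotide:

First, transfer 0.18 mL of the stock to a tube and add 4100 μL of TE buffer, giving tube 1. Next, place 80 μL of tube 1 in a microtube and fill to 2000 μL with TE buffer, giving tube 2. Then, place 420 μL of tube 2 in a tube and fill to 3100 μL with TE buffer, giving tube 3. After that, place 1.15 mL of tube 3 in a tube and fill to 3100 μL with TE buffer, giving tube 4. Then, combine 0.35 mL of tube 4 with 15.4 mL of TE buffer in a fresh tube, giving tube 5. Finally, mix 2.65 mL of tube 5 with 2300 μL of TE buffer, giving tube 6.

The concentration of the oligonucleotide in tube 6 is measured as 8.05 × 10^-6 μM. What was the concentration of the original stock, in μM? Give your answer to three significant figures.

Step 1: 0.18 mL + 4100 μL = 4.28 mL total → factor 4.28/0.18 = 23.778
Step 2: 80 μL brought to 2000 μL → factor 2000/80 = 25
Step 3: 420 μL brought to 3100 μL → factor 3100/420 = 7.381
Step 4: 1.15 mL brought to 3100 μL → factor 3.1/1.15 = 2.6957
Step 5: 0.35 mL + 15.4 mL = 15.75 mL total → factor 15.75/0.35 = 45
Step 6: 2.65 mL + 2300 μL = 4.95 mL total → factor 4.95/2.65 = 1.8679
Overall dilution factor = 23.778 × 25 × 7.381 × 2.6957 × 45 × 1.8679 = 9.9417 × 10^5
Stock = 8.05 × 10^-6 μM × 9.9417 × 10^5 = 8.00 μM

8.00 μM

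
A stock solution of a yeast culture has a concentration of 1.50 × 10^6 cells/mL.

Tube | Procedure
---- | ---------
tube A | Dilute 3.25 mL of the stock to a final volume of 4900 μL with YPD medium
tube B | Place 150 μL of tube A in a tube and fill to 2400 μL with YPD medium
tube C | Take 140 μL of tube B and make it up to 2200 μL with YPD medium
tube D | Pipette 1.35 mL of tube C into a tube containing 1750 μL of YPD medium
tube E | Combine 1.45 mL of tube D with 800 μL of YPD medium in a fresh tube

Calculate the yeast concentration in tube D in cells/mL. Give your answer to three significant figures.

1.72 × 10^3 cells/mL

Step 1: 3.25 mL brought to 4900 μL → factor 4.9/3.25 = 1.5077
Step 2: 150 μL brought to 2400 μL → factor 2400/150 = 16
Step 3: 140 μL brought to 2200 μL → factor 2200/140 = 15.714
Step 4: 1.35 mL + 1750 μL = 3.1 mL total → factor 3.1/1.35 = 2.2963
Dilution factor through tube D = 1.5077 × 16 × 15.714 × 2.2963 = 870.47
[tube D] = 1.50 × 10^6 cells/mL / 870.47 = 1.72 × 10^3 cells/mL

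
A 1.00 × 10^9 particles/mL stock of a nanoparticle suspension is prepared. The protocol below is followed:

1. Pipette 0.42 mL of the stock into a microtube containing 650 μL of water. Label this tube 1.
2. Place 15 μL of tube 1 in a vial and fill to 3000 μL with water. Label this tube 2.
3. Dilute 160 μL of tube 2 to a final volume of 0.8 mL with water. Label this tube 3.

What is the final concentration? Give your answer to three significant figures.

Step 1: 0.42 mL + 650 μL = 1.07 mL total → factor 1.07/0.42 = 2.5476
Step 2: 15 μL brought to 3000 μL → factor 3000/15 = 200
Step 3: 160 μL brought to 0.8 mL → factor 800/160 = 5
Overall dilution factor = 2.5476 × 200 × 5 = 2547.6
Final = 1.00 × 10^9 particles/mL / 2547.6 = 3.93 × 10^5 particles/mL

3.93 × 10^5 particles/mL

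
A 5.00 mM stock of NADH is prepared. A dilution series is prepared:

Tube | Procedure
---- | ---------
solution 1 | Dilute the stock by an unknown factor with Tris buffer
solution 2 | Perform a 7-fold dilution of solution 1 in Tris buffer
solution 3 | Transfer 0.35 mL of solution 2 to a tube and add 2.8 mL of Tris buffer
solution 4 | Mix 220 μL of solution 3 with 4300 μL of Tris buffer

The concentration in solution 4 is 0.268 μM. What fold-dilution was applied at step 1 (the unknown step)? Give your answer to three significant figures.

14.4-fold

Step 1: unknown factor x
Step 2: 7-fold → factor 7
Step 3: 0.35 mL + 2.8 mL = 3.15 mL total → factor 3.15/0.35 = 9
Step 4: 220 μL + 4300 μL = 4520 μL total → factor 4520/220 = 20.545
Product of known-step factors = 1294.4
Overall factor = 5.00 mM / (0.268 μM) = 18657
x = 18657 / 1294.4 = 14.4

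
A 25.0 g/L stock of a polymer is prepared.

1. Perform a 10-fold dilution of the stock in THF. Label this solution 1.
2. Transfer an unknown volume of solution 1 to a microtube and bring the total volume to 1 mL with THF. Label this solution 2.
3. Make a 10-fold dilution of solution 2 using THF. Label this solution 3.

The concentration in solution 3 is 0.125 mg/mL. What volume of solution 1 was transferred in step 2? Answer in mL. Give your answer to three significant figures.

0.500 mL

Step 1: 10-fold → factor 10
Step 2: v brought to 1 mL → factor = 1 mL/v
Step 3: 10-fold → factor 10
Product of known-step factors = 100
Overall factor = 25.0 g/L / (0.125 mg/mL) = 200
Step-2 factor = 200 / 100 = 2
v = 1 mL / 2 = 0.500 mL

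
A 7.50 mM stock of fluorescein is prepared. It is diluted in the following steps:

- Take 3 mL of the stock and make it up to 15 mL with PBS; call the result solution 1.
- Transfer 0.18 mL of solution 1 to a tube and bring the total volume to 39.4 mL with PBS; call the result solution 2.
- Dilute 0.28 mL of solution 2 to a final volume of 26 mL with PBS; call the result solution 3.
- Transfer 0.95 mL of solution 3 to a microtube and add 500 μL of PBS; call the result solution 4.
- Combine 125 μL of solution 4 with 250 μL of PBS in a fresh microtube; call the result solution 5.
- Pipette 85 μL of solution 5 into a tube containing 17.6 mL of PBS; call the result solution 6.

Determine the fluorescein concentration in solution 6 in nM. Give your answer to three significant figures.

0.0775 nM

Step 1: 3 mL brought to 15 mL → factor 15/3 = 5
Step 2: 0.18 mL brought to 39.4 mL → factor 39.4/0.18 = 218.89
Step 3: 0.28 mL brought to 26 mL → factor 26/0.28 = 92.857
Step 4: 0.95 mL + 500 μL = 1.45 mL total → factor 1.45/0.95 = 1.5263
Step 5: 125 μL + 250 μL = 375 μL total → factor 375/125 = 3
Step 6: 85 μL + 17.6 mL = 17685 μL total → factor 17685/85 = 208.06
Overall dilution factor = 5 × 218.89 × 92.857 × 1.5263 × 3 × 208.06 = 9.6819 × 10^7
Final = 7.50 mM / 9.6819 × 10^7 = 7.746 × 10^-8 mM = 0.0775 nM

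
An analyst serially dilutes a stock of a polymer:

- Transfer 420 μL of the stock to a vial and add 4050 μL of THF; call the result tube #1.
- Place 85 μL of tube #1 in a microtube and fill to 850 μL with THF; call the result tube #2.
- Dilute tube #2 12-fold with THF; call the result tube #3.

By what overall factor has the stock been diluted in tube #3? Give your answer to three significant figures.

1.28 × 10^3

Step 1: 420 μL + 4050 μL = 4470 μL total → factor 4470/420 = 10.643
Step 2: 85 μL brought to 850 μL → factor 850/85 = 10
Step 3: 12-fold → factor 12
Overall dilution factor = 10.643 × 10 × 12 = 1277.1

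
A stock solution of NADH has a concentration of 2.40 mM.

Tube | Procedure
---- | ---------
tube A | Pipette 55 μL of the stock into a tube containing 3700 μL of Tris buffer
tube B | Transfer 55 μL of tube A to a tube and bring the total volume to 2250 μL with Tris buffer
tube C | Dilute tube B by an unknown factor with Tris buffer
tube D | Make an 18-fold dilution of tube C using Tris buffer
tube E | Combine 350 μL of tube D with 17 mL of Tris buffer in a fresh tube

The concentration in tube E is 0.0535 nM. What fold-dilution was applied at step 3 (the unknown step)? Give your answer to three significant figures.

18.0-fold

Step 1: 55 μL + 3700 μL = 3755 μL total → factor 3755/55 = 68.273
Step 2: 55 μL brought to 2250 μL → factor 2250/55 = 40.909
Step 3: unknown factor x
Step 4: 18-fold → factor 18
Step 5: 350 μL + 17 mL = 17350 μL total → factor 17350/350 = 49.571
Product of known-step factors = 2.4921 × 10^6
Overall factor = 2.40 mM / (0.0535 nM) = 4.486 × 10^7
x = 4.486 × 10^7 / 2.4921 × 10^6 = 18.0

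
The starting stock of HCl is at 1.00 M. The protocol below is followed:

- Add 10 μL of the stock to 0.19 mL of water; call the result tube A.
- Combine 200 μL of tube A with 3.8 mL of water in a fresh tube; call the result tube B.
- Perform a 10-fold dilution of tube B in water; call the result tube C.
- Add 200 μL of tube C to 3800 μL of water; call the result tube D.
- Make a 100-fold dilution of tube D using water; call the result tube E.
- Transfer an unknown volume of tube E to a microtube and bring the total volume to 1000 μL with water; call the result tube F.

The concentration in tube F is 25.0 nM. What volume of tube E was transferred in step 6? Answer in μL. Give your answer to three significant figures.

Step 1: 10 μL + 0.19 mL = 200 μL total → factor 200/10 = 20
Step 2: 200 μL + 3.8 mL = 4000 μL total → factor 4000/200 = 20
Step 3: 10-fold → factor 10
Step 4: 200 μL + 3800 μL = 4000 μL total → factor 4000/200 = 20
Step 5: 100-fold → factor 100
Step 6: v brought to 1000 μL → factor = 1000 μL/v
Product of known-step factors = 8 × 10^6
Overall factor = 1.00 M / (25.0 nM) = 4 × 10^7
Step-6 factor = 4 × 10^7 / 8 × 10^6 = 5
v = 1000 μL / 5 = 200 μL

200 μL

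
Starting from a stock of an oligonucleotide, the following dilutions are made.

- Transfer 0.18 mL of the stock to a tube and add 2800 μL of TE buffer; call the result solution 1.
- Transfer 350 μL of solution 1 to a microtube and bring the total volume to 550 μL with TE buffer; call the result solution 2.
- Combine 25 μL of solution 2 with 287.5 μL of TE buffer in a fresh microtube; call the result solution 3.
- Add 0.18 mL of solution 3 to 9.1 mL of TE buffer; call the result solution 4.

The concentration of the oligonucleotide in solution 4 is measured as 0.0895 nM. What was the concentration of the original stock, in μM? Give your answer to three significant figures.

Step 1: 0.18 mL + 2800 μL = 2.98 mL total → factor 2.98/0.18 = 16.556
Step 2: 350 μL brought to 550 μL → factor 550/350 = 1.5714
Step 3: 25 μL + 287.5 μL = 312.5 μL total → factor 312.5/25 = 12.5
Step 4: 0.18 mL + 9.1 mL = 9.28 mL total → factor 9.28/0.18 = 51.556
Overall dilution factor = 16.556 × 1.5714 × 12.5 × 51.556 = 16766
Stock = 0.0895 nM × 16766 = 1501 nM = 1.50 μM

1.50 μM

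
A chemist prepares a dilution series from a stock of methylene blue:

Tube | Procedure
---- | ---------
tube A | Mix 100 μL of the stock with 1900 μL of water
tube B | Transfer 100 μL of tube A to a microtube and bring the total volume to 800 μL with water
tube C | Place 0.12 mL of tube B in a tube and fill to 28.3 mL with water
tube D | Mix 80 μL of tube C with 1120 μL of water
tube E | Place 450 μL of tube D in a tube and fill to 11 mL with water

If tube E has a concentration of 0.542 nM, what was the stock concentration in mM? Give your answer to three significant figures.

Step 1: 100 μL + 1900 μL = 2000 μL total → factor 2000/100 = 20
Step 2: 100 μL brought to 800 μL → factor 800/100 = 8
Step 3: 0.12 mL brought to 28.3 mL → factor 28.3/0.12 = 235.83
Step 4: 80 μL + 1120 μL = 1200 μL total → factor 1200/80 = 15
Step 5: 450 μL brought to 11 mL → factor 11000/450 = 24.444
Overall dilution factor = 20 × 8 × 235.83 × 15 × 24.444 = 1.3836 × 10^7
Stock = 0.542 nM × 1.3836 × 10^7 = 7.499 × 10^6 nM = 7.50 mM

7.50 mM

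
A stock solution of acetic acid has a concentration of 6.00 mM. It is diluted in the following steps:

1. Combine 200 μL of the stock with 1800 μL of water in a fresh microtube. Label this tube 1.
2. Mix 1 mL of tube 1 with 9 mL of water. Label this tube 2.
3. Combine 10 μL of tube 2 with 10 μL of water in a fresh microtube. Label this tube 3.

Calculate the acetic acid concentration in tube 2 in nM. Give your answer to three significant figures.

6.00 × 10^4 nM

Step 1: 200 μL + 1800 μL = 2000 μL total → factor 2000/200 = 10
Step 2: 1 mL + 9 mL = 10 mL total → factor 10/1 = 10
Dilution factor through tube 2 = 10 × 10 = 100
[tube 2] = 6.00 mM / 100 = 0.06000 mM = 6.00 × 10^4 nM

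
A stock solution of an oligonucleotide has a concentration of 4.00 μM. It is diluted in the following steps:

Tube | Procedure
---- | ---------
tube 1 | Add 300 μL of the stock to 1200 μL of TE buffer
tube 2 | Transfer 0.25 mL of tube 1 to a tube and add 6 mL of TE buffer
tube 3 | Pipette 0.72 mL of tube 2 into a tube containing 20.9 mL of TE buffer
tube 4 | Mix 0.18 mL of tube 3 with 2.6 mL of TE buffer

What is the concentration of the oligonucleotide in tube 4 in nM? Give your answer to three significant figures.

0.0690 nM

Step 1: 300 μL + 1200 μL = 1500 μL total → factor 1500/300 = 5
Step 2: 0.25 mL + 6 mL = 6.25 mL total → factor 6.25/0.25 = 25
Step 3: 0.72 mL + 20.9 mL = 21.62 mL total → factor 21.62/0.72 = 30.028
Step 4: 0.18 mL + 2.6 mL = 2.78 mL total → factor 2.78/0.18 = 15.444
Overall dilution factor = 5 × 25 × 30.028 × 15.444 = 57970
Final = 4.00 μM / 57970 = 6.900 × 10^-5 μM = 0.0690 nM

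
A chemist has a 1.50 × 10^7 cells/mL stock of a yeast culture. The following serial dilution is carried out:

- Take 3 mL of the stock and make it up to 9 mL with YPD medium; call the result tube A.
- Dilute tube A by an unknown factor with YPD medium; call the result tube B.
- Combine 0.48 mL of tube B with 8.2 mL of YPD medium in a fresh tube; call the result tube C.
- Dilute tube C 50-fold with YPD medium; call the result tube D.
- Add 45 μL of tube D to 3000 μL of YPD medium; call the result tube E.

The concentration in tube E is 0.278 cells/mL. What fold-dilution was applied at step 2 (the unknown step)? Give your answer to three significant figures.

Step 1: 3 mL brought to 9 mL → factor 9/3 = 3
Step 2: unknown factor x
Step 3: 0.48 mL + 8.2 mL = 8.68 mL total → factor 8.68/0.48 = 18.083
Step 4: 50-fold → factor 50
Step 5: 45 μL + 3000 μL = 3045 μL total → factor 3045/45 = 67.667
Product of known-step factors = 1.8355 × 10^5
Overall factor = 1.50 × 10^7 cells/mL / (0.278 cells/mL) = 5.3957 × 10^7
x = 5.3957 × 10^7 / 1.8355 × 10^5 = 294

294-fold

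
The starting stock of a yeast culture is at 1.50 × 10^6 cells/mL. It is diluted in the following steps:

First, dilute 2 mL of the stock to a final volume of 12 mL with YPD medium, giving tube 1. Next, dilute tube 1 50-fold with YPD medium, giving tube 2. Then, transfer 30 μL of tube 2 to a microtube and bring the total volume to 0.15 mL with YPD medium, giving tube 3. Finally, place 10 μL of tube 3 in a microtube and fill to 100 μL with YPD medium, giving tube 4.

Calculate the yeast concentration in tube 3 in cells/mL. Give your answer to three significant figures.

Step 1: 2 mL brought to 12 mL → factor 12/2 = 6
Step 2: 50-fold → factor 50
Step 3: 30 μL brought to 0.15 mL → factor 150/30 = 5
Dilution factor through tube 3 = 6 × 50 × 5 = 1500
[tube 3] = 1.50 × 10^6 cells/mL / 1500 = 1.00 × 10^3 cells/mL

1.00 × 10^3 cells/mL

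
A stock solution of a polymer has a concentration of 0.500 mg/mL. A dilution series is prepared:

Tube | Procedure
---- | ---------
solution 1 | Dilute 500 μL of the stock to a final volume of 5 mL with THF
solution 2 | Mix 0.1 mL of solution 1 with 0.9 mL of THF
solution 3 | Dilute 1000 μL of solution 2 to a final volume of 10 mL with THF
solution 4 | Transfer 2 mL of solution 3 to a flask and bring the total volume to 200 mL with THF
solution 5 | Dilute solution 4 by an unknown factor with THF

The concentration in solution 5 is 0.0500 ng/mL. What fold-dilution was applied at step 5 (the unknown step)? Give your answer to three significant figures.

Step 1: 500 μL brought to 5 mL → factor 5000/500 = 10
Step 2: 0.1 mL + 0.9 mL = 1 mL total → factor 1/0.1 = 10
Step 3: 1000 μL brought to 10 mL → factor 10000/1000 = 10
Step 4: 2 mL brought to 200 mL → factor 200/2 = 100
Step 5: unknown factor x
Product of known-step factors = 1 × 10^5
Overall factor = 0.500 mg/mL / (0.0500 ng/mL) = 1 × 10^7
x = 1 × 10^7 / 1 × 10^5 = 100

100-fold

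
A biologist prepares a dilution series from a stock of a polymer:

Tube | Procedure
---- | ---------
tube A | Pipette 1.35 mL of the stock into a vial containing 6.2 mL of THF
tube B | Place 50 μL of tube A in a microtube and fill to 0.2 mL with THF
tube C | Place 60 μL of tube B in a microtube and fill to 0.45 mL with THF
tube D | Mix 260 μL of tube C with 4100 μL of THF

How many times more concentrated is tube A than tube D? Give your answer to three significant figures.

503

Step 1: 1.35 mL + 6.2 mL = 7.55 mL total → factor 7.55/1.35 = 5.5926
Step 2: 50 μL brought to 0.2 mL → factor 200/50 = 4
Step 3: 60 μL brought to 0.45 mL → factor 450/60 = 7.5
Step 4: 260 μL + 4100 μL = 4360 μL total → factor 4360/260 = 16.769
Dilution factor to tube A = 5.5926; to tube D = 2813.5
[tube A]/[tube D] = (factor to tube D)/(factor to tube A) = 2813.5/5.5926 = 503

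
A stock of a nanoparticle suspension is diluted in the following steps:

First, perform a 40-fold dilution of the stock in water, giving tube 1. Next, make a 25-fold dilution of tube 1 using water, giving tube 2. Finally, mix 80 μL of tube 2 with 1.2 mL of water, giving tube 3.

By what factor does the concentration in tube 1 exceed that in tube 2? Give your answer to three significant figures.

25.0

Step 1: 40-fold → factor 40
Step 2: 25-fold → factor 25
Dilution factor to tube 1 = 40; to tube 2 = 1000
[tube 1]/[tube 2] = (factor to tube 2)/(factor to tube 1) = 1000/40 = 25.0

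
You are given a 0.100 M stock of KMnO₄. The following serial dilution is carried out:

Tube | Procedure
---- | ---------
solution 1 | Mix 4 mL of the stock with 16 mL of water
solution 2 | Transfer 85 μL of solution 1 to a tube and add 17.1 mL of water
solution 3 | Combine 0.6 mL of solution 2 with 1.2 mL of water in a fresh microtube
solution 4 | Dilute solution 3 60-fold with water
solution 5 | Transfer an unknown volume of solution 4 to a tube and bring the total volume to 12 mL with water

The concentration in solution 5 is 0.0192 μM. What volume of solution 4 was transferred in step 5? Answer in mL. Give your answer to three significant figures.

0.419 mL

Step 1: 4 mL + 16 mL = 20 mL total → factor 20/4 = 5
Step 2: 85 μL + 17.1 mL = 17185 μL total → factor 17185/85 = 202.18
Step 3: 0.6 mL + 1.2 mL = 1.8 mL total → factor 1.8/0.6 = 3
Step 4: 60-fold → factor 60
Step 5: v brought to 12 mL → factor = 12 mL/v
Product of known-step factors = 1.8196 × 10^5
Overall factor = 0.100 M / (0.0192 μM) = 5.2083 × 10^6
Step-5 factor = 5.2083 × 10^6 / 1.8196 × 10^5 = 28.624
v = 12 mL / 28.624 = 0.419 mL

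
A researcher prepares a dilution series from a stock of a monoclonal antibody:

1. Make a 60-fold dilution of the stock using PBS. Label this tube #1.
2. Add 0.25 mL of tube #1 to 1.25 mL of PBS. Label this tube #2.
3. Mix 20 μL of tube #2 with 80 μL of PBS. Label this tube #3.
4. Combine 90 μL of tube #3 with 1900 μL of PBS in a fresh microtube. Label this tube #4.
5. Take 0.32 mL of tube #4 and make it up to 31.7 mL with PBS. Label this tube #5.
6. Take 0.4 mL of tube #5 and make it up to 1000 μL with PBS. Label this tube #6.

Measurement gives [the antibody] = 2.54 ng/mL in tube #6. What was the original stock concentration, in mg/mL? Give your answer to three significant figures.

Step 1: 60-fold → factor 60
Step 2: 0.25 mL + 1.25 mL = 1.5 mL total → factor 1.5/0.25 = 6
Step 3: 20 μL + 80 μL = 100 μL total → factor 100/20 = 5
Step 4: 90 μL + 1900 μL = 1990 μL total → factor 1990/90 = 22.111
Step 5: 0.32 mL brought to 31.7 mL → factor 31.7/0.32 = 99.062
Step 6: 0.4 mL brought to 1000 μL → factor 1/0.4 = 2.5
Overall dilution factor = 60 × 6 × 5 × 22.111 × 99.062 × 2.5 = 9.8567 × 10^6
Stock = 2.54 ng/mL × 9.8567 × 10^6 = 2.504 × 10^7 ng/mL = 25.0 mg/mL

25.0 mg/mL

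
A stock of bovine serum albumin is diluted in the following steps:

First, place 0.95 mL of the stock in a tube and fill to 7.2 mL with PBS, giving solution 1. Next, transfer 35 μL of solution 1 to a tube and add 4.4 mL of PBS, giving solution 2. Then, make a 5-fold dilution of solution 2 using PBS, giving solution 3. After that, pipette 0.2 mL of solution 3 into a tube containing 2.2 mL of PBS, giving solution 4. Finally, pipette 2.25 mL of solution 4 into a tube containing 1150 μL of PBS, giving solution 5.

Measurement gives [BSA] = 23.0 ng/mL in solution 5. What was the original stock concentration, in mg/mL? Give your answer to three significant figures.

Step 1: 0.95 mL brought to 7.2 mL → factor 7.2/0.95 = 7.5789
Step 2: 35 μL + 4.4 mL = 4435 μL total → factor 4435/35 = 126.71
Step 3: 5-fold → factor 5
Step 4: 0.2 mL + 2.2 mL = 2.4 mL total → factor 2.4/0.2 = 12
Step 5: 2.25 mL + 1150 μL = 3.4 mL total → factor 3.4/2.25 = 1.5111
Overall dilution factor = 7.5789 × 126.71 × 5 × 12 × 1.5111 = 87073
Stock = 23.0 ng/mL × 87073 = 2.003 × 10^6 ng/mL = 2.00 mg/mL

2.00 mg/mL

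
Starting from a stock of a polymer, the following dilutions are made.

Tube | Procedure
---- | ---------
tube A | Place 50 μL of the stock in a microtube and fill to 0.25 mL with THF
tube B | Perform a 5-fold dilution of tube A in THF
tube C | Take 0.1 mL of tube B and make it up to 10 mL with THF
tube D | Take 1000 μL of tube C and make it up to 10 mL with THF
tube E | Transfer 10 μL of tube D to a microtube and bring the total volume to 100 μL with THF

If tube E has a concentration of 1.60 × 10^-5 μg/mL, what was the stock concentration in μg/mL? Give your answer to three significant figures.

Step 1: 50 μL brought to 0.25 mL → factor 250/50 = 5
Step 2: 5-fold → factor 5
Step 3: 0.1 mL brought to 10 mL → factor 10/0.1 = 100
Step 4: 1000 μL brought to 10 mL → factor 10000/1000 = 10
Step 5: 10 μL brought to 100 μL → factor 100/10 = 10
Overall dilution factor = 5 × 5 × 100 × 10 × 10 = 2.5 × 10^5
Stock = 1.60 × 10^-5 μg/mL × 2.5 × 10^5 = 4.00 μg/mL

4.00 μg/mL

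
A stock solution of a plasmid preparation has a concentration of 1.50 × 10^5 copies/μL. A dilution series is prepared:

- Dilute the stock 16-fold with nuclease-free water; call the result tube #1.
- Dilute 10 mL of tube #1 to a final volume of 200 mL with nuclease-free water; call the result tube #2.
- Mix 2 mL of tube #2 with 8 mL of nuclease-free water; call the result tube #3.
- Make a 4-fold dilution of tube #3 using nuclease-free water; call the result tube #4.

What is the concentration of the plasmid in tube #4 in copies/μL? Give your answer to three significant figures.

23.4 copies/μL

Step 1: 16-fold → factor 16
Step 2: 10 mL brought to 200 mL → factor 200/10 = 20
Step 3: 2 mL + 8 mL = 10 mL total → factor 10/2 = 5
Step 4: 4-fold → factor 4
Overall dilution factor = 16 × 20 × 5 × 4 = 6400
Final = 1.50 × 10^5 copies/μL / 6400 = 23.4 copies/μL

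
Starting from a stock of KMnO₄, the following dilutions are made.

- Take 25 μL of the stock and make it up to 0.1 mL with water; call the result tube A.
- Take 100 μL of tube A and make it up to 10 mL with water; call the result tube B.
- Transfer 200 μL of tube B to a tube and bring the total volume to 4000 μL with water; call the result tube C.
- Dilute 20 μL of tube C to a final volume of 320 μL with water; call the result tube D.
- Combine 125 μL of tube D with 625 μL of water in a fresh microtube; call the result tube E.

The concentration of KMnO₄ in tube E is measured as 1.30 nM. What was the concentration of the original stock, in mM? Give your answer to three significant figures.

Step 1: 25 μL brought to 0.1 mL → factor 100/25 = 4
Step 2: 100 μL brought to 10 mL → factor 10000/100 = 100
Step 3: 200 μL brought to 4000 μL → factor 4000/200 = 20
Step 4: 20 μL brought to 320 μL → factor 320/20 = 16
Step 5: 125 μL + 625 μL = 750 μL total → factor 750/125 = 6
Overall dilution factor = 4 × 100 × 20 × 16 × 6 = 7.68 × 10^5
Stock = 1.30 nM × 7.68 × 10^5 = 9.984 × 10^5 nM = 0.998 mM

0.998 mM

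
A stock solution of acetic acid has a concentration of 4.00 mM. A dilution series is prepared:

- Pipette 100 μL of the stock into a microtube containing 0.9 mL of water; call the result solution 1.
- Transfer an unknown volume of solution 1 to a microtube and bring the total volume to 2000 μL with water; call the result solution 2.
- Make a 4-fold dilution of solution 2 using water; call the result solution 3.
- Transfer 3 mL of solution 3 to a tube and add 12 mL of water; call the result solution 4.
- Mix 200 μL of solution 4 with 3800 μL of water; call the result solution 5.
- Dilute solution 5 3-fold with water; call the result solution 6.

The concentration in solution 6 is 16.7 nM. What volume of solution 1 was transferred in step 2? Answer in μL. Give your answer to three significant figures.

100 μL

Step 1: 100 μL + 0.9 mL = 1000 μL total → factor 1000/100 = 10
Step 2: v brought to 2000 μL → factor = 2000 μL/v
Step 3: 4-fold → factor 4
Step 4: 3 mL + 12 mL = 15 mL total → factor 15/3 = 5
Step 5: 200 μL + 3800 μL = 4000 μL total → factor 4000/200 = 20
Step 6: 3-fold → factor 3
Product of known-step factors = 12000
Overall factor = 4.00 mM / (16.7 nM) = 2.3952 × 10^5
Step-2 factor = 2.3952 × 10^5 / 12000 = 19.96
v = 2000 μL / 19.96 = 100 μL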